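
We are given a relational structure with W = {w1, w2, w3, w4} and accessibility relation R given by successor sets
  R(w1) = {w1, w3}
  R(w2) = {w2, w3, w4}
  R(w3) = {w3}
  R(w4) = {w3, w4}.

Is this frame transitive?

Yes

Transitive: yes — every two-step R-path is closed by a direct edge.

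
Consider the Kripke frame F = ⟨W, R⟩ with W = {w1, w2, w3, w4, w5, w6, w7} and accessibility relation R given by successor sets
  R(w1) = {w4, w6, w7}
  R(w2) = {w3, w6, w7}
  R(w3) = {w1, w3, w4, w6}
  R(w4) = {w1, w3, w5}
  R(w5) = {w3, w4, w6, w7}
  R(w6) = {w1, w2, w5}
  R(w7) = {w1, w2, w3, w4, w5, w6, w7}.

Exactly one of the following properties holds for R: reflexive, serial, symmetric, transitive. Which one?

Reflexive: no — w1 is not related to itself.
Serial: yes — every world has a successor (e.g. w1 R w4).
Symmetric: no — w2 R w3 but not w3 R w2.
Transitive: no — w1 R w4 and w4 R w3, but not w1 R w3.
Only serial holds.

serial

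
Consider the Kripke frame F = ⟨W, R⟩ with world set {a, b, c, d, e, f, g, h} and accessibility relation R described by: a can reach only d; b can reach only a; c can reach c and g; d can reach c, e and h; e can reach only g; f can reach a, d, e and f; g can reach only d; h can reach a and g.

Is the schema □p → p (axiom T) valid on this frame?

No

The schema T characterises exactly the reflexive frames.
Reflexive: no — a is not related to itself.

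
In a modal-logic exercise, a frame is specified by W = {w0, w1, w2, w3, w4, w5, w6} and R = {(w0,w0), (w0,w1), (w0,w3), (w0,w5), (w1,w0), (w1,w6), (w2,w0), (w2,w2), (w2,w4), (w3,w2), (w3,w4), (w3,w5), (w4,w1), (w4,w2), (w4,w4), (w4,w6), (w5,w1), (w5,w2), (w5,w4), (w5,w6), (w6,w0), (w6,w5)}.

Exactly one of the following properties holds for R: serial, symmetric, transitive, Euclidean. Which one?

serial

Serial: yes — every world has a successor (e.g. w0 R w0).
Symmetric: no — w0 R w3 but not w3 R w0.
Transitive: no — w0 R w1 and w1 R w6, but not w0 R w6.
Euclidean: no — w0 R w1 and w0 R w3, but not w1 R w3.
Only serial holds.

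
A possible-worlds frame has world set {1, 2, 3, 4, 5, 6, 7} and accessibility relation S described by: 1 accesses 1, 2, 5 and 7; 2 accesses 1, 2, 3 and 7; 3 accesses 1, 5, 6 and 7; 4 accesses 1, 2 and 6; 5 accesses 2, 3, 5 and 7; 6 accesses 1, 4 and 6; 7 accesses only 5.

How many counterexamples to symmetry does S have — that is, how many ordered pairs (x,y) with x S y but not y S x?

11

Enumerating: (1,5), (1,7), (2,3), (2,7), (3,1), (3,6), (3,7), (4,1), (4,2), (5,2), (6,1).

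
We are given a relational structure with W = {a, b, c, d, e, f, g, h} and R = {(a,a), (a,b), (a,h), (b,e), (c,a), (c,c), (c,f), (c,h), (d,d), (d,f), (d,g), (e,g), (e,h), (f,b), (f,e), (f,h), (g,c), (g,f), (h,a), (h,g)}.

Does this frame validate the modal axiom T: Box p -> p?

Axiom T corresponds to the accessibility relation being reflexive.
Reflexive: no — b is not related to itself.

No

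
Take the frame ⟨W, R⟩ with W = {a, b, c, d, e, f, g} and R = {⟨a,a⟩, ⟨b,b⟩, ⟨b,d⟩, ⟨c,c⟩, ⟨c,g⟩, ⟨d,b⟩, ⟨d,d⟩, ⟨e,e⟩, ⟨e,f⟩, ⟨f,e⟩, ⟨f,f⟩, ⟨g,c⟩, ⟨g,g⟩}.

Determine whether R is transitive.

Transitive: yes — every two-step R-path is closed by a direct edge.

Yes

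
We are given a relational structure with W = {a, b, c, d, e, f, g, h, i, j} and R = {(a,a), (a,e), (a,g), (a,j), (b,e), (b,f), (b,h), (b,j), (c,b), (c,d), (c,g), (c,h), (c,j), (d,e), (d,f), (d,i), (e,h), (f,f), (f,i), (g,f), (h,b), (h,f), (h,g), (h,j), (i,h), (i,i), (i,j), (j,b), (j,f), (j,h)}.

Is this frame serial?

Serial: yes — every world has a successor (e.g. a R a).

Yes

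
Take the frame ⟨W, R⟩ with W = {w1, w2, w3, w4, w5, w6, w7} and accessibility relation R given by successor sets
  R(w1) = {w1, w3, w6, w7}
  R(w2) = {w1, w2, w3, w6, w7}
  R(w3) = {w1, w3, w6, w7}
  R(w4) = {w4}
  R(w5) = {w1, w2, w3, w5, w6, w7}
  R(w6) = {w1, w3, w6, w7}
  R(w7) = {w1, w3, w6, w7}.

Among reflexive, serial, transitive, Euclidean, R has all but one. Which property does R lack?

Reflexive: yes — every world is R-related to itself.
Serial: yes — every world has a successor (e.g. w1 R w1).
Transitive: yes — every two-step R-path is closed by a direct edge.
Euclidean: no — w5 R w1 and w5 R w2, but not w1 R w2.
Only Euclidean fails.

Euclidean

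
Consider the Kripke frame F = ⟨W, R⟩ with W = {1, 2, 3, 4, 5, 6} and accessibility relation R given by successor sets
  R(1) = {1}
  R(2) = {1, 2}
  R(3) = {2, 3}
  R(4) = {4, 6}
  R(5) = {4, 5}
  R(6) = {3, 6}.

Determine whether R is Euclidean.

No

Euclidean: no — 2 R 1 and 2 R 2, but not 1 R 2.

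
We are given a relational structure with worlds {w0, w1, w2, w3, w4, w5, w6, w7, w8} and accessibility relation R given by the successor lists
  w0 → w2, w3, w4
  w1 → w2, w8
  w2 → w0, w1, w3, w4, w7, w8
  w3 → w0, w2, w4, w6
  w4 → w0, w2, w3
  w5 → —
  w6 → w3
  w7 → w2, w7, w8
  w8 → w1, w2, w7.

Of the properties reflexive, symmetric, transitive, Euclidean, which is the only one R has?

symmetric

Reflexive: no — w0 is not related to itself.
Symmetric: yes — every pair in R has its reverse in R.
Transitive: no — w0 R w2 and w2 R w1, but not w0 R w1.
Euclidean: no — w2 R w0 and w2 R w1, but not w0 R w1.
Only symmetric holds.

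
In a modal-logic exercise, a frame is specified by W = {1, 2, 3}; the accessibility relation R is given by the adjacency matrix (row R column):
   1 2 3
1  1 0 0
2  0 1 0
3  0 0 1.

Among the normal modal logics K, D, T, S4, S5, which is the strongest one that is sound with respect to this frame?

S5

Serial (axiom D): yes — every world has a successor (e.g. 1 R 1).
Reflexive (axiom T): yes — every world is R-related to itself.
Transitive (axiom 4): yes — every two-step R-path is closed by a direct edge.
Euclidean (axiom 5): yes — any two successors of a common world are R-related.
So F validates K, D, T, S4, S5. The strongest is S5.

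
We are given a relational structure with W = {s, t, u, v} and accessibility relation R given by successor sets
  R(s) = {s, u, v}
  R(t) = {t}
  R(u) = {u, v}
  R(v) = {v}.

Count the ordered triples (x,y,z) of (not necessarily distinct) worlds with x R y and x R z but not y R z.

Enumerating: (s,u,s), (s,v,s), (s,v,u), (u,v,u).

4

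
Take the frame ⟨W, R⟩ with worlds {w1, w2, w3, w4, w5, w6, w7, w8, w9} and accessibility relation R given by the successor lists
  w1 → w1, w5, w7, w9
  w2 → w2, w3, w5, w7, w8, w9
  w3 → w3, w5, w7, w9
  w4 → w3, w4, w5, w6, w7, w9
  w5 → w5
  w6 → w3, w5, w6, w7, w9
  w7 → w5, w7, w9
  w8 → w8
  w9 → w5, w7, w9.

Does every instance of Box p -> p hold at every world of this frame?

The schema T characterises exactly the reflexive frames.
Reflexive: yes — every world is R-related to itself.

Yes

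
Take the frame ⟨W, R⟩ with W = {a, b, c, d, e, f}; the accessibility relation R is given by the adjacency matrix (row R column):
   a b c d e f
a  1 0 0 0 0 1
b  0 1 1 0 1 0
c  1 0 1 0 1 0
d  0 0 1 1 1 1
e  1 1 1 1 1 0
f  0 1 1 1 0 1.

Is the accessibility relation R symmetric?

No

Symmetric: no — a R f but not f R a.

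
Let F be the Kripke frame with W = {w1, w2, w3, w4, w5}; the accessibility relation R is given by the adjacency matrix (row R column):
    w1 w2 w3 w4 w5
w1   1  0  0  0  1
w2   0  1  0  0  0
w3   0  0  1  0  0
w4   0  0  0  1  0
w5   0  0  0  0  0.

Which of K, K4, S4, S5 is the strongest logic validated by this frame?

K4

Transitive (axiom 4): yes — every two-step R-path is closed by a direct edge.
Reflexive (axiom T): no — w5 is not related to itself.
Euclidean (axiom 5): no — w1 R w5 and w1 R w1, but not w5 R w1.
So F validates K, K4; S4 would additionally require R to be reflexive. The strongest is K4.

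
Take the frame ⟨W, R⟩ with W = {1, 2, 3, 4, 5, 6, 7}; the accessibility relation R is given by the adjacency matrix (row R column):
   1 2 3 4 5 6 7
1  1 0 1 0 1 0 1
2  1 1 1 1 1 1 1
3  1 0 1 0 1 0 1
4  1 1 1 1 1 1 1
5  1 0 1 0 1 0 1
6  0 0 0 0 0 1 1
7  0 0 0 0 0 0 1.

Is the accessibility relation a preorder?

Reflexive: yes — every world is R-related to itself.
Transitive: yes — every two-step R-path is closed by a direct edge.
So R is a preorder.

Yes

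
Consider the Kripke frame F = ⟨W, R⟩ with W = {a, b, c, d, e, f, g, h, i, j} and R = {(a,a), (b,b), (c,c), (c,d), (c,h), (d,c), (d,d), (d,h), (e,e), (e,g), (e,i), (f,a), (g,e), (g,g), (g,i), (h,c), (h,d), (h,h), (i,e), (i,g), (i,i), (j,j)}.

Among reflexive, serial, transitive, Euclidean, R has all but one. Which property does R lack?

reflexive

Reflexive: no — f is not related to itself.
Serial: yes — every world has a successor (e.g. a R a).
Transitive: yes — every two-step R-path is closed by a direct edge.
Euclidean: yes — any two successors of a common world are R-related.
Only reflexive fails.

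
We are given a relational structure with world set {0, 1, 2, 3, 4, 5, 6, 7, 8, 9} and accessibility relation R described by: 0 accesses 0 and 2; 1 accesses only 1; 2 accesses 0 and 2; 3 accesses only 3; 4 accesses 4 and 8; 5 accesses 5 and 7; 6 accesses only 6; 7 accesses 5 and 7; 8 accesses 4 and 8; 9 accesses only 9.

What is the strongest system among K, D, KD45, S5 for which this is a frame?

S5

Serial (axiom D): yes — every world has a successor (e.g. 0 R 0).
Euclidean (axiom 5): yes — any two successors of a common world are R-related.
Transitive (axiom 4): yes — every two-step R-path is closed by a direct edge.
Reflexive (axiom T): yes — every world is R-related to itself.
So F validates K, D, KD45, S5. The strongest is S5.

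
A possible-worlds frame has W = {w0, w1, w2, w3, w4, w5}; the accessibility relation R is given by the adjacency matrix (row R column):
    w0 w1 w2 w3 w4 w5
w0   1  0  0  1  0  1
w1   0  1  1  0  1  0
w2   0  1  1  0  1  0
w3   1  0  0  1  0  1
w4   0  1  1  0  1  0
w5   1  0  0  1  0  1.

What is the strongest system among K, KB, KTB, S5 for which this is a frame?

S5

Symmetric (axiom B): yes — every pair in R has its reverse in R.
Reflexive (axiom T): yes — every world is R-related to itself.
Euclidean (axiom 5): yes — any two successors of a common world are R-related.
So F validates K, KB, KTB, S5. The strongest is S5.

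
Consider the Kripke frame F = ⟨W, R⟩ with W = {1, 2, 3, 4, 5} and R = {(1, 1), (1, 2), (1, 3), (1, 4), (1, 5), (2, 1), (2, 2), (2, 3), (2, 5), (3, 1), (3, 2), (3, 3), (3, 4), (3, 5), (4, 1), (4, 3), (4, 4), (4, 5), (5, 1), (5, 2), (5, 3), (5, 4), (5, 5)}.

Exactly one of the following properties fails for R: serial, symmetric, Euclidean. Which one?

Serial: yes — every world has a successor (e.g. 1 R 1).
Symmetric: yes — every pair in R has its reverse in R.
Euclidean: no — 1 R 2 and 1 R 4, but not 2 R 4.
Only Euclidean fails.

Euclidean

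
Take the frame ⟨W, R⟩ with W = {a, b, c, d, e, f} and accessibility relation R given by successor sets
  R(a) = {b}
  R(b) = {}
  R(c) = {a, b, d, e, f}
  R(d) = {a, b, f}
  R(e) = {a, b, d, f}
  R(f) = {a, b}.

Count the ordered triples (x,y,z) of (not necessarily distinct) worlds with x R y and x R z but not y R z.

Enumerating: (a,b,b), (c,a,a), (c,a,d), (c,a,e), (c,a,f), (c,b,a), (c,b,b), (c,b,d), (c,b,e), (c,b,f), (c,d,d), (c,d,e), … and 23 more.
Total: 35.

35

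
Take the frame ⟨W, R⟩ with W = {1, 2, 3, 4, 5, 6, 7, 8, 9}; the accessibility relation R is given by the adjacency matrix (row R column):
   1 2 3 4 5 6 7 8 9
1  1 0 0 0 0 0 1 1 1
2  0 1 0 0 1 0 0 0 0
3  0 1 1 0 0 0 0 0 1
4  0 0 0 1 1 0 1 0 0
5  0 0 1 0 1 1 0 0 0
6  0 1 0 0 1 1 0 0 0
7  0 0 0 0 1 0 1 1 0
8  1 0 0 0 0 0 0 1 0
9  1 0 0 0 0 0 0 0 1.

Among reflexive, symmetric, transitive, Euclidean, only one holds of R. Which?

reflexive

Reflexive: yes — every world is R-related to itself.
Symmetric: no — 1 R 7 but not 7 R 1.
Transitive: no — 1 R 7 and 7 R 5, but not 1 R 5.
Euclidean: no — 1 R 7 and 1 R 9, but not 7 R 9.
Only reflexive holds.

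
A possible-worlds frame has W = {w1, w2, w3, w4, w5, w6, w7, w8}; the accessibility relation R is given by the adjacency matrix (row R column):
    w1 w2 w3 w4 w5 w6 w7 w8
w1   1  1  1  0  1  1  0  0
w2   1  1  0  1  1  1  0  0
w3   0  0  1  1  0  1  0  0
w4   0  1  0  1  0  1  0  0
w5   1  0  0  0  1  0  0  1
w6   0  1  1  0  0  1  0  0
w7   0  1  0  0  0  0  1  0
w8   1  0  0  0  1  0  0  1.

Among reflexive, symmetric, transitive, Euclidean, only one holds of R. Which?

Reflexive: yes — every world is R-related to itself.
Symmetric: no — w1 R w3 but not w3 R w1.
Transitive: no — w1 R w2 and w2 R w4, but not w1 R w4.
Euclidean: no — w1 R w2 and w1 R w3, but not w2 R w3.
Only reflexive holds.

reflexive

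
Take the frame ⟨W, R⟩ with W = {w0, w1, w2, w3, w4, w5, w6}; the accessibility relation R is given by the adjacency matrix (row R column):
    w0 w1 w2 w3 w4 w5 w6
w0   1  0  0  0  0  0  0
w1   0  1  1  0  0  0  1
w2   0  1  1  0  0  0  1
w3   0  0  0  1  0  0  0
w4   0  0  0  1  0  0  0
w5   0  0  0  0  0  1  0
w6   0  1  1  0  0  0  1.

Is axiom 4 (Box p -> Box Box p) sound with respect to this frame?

Axiom 4 corresponds to the accessibility relation being transitive.
Transitive: yes — every two-step R-path is closed by a direct edge.

Yes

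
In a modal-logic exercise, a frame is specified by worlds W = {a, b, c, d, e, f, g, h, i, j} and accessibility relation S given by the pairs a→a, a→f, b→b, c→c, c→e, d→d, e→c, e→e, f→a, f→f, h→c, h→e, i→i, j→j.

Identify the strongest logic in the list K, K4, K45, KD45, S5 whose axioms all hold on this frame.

Transitive (axiom 4): yes — every two-step S-path is closed by a direct edge.
Euclidean (axiom 5): yes — any two successors of a common world are S-related.
Serial (axiom D): no — g has no S-successor.
Reflexive (axiom T): no — g is not related to itself.
So F validates K, K4, K45; KD45 would additionally require S to be serial. The strongest is K45.

K45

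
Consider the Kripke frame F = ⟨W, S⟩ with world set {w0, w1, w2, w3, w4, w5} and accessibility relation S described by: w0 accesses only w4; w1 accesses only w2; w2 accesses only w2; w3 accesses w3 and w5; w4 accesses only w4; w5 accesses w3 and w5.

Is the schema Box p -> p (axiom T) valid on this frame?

No

The schema T characterises exactly the reflexive frames.
Reflexive: no — w0 is not related to itself.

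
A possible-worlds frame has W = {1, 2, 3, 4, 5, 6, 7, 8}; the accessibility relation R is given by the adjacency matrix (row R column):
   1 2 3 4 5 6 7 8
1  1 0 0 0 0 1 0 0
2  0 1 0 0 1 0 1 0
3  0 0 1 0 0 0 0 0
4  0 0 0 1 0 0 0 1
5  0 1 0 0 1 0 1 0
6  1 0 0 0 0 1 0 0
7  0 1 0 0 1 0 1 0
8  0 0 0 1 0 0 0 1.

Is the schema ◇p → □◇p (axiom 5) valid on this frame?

The schema 5 characterises exactly the Euclidean frames.
Euclidean: yes — any two successors of a common world are R-related.

Yes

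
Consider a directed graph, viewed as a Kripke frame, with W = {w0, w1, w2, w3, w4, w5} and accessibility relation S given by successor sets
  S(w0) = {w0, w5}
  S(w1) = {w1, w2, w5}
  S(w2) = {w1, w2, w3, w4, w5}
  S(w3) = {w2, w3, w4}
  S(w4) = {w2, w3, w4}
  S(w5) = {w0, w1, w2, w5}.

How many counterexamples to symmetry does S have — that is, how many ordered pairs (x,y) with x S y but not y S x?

S is symmetric; there are no such tuples.

0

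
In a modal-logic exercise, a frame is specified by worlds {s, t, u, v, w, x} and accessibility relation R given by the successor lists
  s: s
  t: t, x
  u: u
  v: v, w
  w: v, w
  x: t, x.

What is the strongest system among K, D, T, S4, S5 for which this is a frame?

S5

Serial (axiom D): yes — every world has a successor (e.g. s R s).
Reflexive (axiom T): yes — every world is R-related to itself.
Transitive (axiom 4): yes — every two-step R-path is closed by a direct edge.
Euclidean (axiom 5): yes — any two successors of a common world are R-related.
So F validates K, D, T, S4, S5. The strongest is S5.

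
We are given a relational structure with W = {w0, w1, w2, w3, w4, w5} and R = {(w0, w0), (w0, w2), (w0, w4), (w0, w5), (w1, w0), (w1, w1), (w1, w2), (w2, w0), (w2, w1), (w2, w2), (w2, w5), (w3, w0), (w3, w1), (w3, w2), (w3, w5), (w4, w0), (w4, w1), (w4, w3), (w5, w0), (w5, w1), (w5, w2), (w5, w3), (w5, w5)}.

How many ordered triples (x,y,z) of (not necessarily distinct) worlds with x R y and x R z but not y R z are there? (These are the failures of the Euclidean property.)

20

Enumerating: (w0,w2,w4), (w0,w4,w2), (w0,w4,w4), (w0,w4,w5), (w0,w5,w4), (w1,w0,w1), (w2,w0,w1), (w2,w1,w5), (w3,w0,w1), (w3,w1,w5), (w4,w0,w1), (w4,w0,w3), … and 8 more.
Total: 20.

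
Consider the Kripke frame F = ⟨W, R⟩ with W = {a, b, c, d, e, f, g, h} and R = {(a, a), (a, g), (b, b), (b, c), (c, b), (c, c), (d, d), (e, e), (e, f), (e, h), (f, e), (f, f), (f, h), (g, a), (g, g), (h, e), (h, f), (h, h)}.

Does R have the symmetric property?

Symmetric: yes — every pair in R has its reverse in R.

Yes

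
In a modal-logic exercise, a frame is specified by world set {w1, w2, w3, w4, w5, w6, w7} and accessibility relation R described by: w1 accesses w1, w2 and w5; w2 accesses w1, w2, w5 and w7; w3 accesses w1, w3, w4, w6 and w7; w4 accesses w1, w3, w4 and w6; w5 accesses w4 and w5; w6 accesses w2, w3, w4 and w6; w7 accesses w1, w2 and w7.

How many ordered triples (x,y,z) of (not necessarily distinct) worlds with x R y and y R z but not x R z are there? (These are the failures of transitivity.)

Enumerating: (w1,w2,w7), (w1,w5,w4), (w2,w5,w4), (w3,w1,w2), (w3,w1,w5), (w3,w6,w2), (w3,w7,w2), (w4,w1,w2), (w4,w1,w5), (w4,w3,w7), (w4,w6,w2), (w5,w4,w1), … and 10 more.
Total: 22.

22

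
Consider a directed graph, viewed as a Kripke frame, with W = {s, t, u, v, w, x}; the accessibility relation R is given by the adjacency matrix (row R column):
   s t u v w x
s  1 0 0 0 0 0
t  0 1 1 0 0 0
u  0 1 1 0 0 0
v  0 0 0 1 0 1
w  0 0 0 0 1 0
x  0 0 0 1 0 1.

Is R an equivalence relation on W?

Reflexive: yes — every world is R-related to itself.
Symmetric: yes — every pair in R has its reverse in R.
Transitive: yes — every two-step R-path is closed by a direct edge.
So R is an equivalence relation.

Yes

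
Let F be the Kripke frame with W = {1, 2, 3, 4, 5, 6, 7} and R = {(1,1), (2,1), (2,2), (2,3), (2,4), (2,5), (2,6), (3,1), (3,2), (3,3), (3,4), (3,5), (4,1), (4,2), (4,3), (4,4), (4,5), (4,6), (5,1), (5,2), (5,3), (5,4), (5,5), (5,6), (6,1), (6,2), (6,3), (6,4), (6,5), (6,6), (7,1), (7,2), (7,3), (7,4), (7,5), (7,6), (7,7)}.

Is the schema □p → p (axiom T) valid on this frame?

The schema T characterises exactly the reflexive frames.
Reflexive: yes — every world is R-related to itself.

Yes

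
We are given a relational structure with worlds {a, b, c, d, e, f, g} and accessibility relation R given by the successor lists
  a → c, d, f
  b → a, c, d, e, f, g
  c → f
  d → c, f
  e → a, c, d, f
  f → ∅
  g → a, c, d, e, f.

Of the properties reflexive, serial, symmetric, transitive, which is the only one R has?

transitive

Reflexive: no — a is not related to itself.
Serial: no — f has no R-successor.
Symmetric: no — a R c but not c R a.
Transitive: yes — every two-step R-path is closed by a direct edge.
Only transitive holds.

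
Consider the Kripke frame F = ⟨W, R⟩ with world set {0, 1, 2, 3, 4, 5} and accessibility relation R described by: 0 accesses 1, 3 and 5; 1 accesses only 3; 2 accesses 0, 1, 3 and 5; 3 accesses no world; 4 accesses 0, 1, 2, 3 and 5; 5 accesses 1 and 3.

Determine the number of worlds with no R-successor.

Enumerating: 3.

1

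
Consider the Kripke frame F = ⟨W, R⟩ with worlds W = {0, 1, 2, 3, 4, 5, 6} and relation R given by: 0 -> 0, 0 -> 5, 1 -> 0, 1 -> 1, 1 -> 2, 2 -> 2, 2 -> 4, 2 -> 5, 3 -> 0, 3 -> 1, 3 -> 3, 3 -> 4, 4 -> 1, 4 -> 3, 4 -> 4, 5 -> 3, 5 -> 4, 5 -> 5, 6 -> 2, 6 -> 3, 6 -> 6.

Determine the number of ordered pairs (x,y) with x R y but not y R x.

Enumerating: (0,5), (1,0), (1,2), (2,4), (2,5), (3,0), (3,1), (4,1), (5,3), (5,4), (6,2), (6,3).

12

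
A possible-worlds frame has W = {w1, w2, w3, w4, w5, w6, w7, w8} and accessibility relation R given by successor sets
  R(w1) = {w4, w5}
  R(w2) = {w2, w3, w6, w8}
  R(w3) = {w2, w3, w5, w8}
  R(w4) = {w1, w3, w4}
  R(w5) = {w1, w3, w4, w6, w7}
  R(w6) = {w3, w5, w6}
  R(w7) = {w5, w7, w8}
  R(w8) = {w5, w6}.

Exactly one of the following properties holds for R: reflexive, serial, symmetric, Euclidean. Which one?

Reflexive: no — w1 is not related to itself.
Serial: yes — every world has a successor (e.g. w1 R w4).
Symmetric: no — w2 R w6 but not w6 R w2.
Euclidean: no — w1 R w4 and w1 R w5, but not w4 R w5.
Only serial holds.

serial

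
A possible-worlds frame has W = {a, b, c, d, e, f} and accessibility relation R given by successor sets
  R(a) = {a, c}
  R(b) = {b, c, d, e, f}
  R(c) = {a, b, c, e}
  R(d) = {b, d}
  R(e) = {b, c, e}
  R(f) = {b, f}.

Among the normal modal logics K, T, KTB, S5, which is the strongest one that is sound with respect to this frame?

Reflexive (axiom T): yes — every world is R-related to itself.
Symmetric (axiom B): yes — every pair in R has its reverse in R.
Euclidean (axiom 5): no — b R c and b R d, but not c R d.
So F validates K, T, KTB; S5 would additionally require R to be Euclidean. The strongest is KTB.

KTB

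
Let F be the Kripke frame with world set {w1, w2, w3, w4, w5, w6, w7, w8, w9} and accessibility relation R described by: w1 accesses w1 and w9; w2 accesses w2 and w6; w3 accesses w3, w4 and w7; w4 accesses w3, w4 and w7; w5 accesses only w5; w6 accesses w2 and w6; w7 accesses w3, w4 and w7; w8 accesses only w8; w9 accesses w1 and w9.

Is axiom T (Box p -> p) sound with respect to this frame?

By correspondence theory, T is valid on a frame iff R is reflexive.
Reflexive: yes — every world is R-related to itself.

Yes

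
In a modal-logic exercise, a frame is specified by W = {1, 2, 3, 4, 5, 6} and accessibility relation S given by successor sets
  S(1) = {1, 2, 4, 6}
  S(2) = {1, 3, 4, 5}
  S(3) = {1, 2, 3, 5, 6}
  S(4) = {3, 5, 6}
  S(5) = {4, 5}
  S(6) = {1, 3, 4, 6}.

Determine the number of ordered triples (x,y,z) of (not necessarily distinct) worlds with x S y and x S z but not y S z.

31

Enumerating: (1,2,2), (1,2,6), (1,4,1), (1,4,2), (1,4,4), (1,6,2), (2,1,3), (2,1,5), (2,3,4), (2,4,1), (2,4,4), (2,5,1), … and 19 more.
Total: 31.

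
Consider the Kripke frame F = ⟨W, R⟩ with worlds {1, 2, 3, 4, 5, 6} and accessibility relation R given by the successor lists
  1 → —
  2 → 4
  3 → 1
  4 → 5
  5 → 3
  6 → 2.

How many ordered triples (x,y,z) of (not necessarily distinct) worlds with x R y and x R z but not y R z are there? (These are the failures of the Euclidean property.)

5

Enumerating: (2,4,4), (3,1,1), (4,5,5), (5,3,3), (6,2,2).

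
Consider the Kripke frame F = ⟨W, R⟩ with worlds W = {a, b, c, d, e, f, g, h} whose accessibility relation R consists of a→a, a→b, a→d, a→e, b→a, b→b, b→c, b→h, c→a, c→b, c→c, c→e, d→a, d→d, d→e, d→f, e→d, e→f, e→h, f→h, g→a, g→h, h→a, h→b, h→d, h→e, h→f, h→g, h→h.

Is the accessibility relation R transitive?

Transitive: no — a R b and b R c, but not a R c.

No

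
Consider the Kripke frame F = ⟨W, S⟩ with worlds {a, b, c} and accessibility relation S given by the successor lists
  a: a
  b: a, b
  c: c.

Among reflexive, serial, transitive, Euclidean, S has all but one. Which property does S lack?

Reflexive: yes — every world is S-related to itself.
Serial: yes — every world has a successor (e.g. a S a).
Transitive: yes — every two-step S-path is closed by a direct edge.
Euclidean: no — b S a and b S b, but not a S b.
Only Euclidean fails.

Euclidean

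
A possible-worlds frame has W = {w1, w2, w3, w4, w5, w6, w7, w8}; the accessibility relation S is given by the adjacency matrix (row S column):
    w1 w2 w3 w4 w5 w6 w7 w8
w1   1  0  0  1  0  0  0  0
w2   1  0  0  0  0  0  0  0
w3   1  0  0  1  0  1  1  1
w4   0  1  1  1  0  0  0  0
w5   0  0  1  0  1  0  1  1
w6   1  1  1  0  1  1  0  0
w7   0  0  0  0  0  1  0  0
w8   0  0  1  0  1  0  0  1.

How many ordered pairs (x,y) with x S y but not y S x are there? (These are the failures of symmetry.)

11

Enumerating: (w1,w4), (w2,w1), (w3,w1), (w3,w7), (w4,w2), (w5,w3), (w5,w7), (w6,w1), (w6,w2), (w6,w5), (w7,w6).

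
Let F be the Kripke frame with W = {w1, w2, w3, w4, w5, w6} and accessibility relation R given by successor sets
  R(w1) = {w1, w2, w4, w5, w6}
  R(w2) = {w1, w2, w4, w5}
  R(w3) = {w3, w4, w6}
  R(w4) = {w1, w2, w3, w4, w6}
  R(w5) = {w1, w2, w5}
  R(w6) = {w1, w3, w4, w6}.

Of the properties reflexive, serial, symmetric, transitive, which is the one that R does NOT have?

transitive

Reflexive: yes — every world is R-related to itself.
Serial: yes — every world has a successor (e.g. w1 R w1).
Symmetric: yes — every pair in R has its reverse in R.
Transitive: no — w1 R w4 and w4 R w3, but not w1 R w3.
Only transitive fails.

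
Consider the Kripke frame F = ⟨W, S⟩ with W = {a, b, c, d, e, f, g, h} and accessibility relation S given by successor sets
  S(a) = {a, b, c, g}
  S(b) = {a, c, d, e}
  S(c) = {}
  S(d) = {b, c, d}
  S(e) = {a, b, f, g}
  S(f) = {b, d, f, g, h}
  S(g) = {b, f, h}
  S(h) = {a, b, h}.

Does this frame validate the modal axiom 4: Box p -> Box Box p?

The schema 4 characterises exactly the transitive frames.
Transitive: no — a S b and b S d, but not a S d.

No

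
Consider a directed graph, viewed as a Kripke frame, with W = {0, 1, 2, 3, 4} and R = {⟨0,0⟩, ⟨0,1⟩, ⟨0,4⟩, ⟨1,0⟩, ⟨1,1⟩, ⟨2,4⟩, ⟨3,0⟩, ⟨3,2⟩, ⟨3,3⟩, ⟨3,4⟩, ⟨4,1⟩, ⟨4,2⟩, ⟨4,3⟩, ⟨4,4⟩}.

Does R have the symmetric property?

Symmetric: no — 0 R 4 but not 4 R 0.

No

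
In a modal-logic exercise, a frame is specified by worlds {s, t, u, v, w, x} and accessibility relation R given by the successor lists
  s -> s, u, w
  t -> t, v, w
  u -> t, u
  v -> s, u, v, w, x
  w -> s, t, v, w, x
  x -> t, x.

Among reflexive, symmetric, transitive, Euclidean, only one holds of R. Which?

reflexive

Reflexive: yes — every world is R-related to itself.
Symmetric: no — s R u but not u R s.
Transitive: no — s R u and u R t, but not s R t.
Euclidean: no — s R u and s R w, but not u R w.
Only reflexive holds.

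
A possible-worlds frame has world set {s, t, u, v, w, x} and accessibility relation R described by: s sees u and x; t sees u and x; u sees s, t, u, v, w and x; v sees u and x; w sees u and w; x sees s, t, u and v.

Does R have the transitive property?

No

Transitive: no — s R u and u R t, but not s R t.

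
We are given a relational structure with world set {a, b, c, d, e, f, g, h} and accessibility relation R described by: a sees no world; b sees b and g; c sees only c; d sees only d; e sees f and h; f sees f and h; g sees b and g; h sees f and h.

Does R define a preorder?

No

Reflexive: no — a is not related to itself.
Transitive: yes — every two-step R-path is closed by a direct edge.
So R is not a preorder.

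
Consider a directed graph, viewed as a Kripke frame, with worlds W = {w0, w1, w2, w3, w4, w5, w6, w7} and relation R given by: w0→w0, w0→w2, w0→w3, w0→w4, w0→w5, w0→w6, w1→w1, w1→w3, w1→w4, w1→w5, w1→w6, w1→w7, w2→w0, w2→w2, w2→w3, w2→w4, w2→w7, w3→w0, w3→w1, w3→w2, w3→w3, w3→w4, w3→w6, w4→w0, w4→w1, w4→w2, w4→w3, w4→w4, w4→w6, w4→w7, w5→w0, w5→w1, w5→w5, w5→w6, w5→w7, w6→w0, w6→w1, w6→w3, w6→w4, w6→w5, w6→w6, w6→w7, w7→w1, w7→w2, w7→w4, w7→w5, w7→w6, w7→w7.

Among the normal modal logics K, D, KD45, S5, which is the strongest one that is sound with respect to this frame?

Serial (axiom D): yes — every world has a successor (e.g. w0 R w0).
Euclidean (axiom 5): no — w0 R w2 and w0 R w5, but not w2 R w5.
Transitive (axiom 4): no — w0 R w2 and w2 R w7, but not w0 R w7.
Reflexive (axiom T): yes — every world is R-related to itself.
So F validates K, D; KD45 would additionally require R to be Euclidean and transitive. The strongest is D.

D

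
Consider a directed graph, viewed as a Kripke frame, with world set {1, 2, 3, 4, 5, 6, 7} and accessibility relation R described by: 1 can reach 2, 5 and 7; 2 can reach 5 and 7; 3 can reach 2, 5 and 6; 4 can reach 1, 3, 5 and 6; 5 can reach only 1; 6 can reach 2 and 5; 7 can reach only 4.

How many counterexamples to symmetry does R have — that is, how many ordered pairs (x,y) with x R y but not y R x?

14

Enumerating: (1,2), (1,7), (2,5), (2,7), (3,2), (3,5), (3,6), (4,1), (4,3), (4,5), (4,6), (6,2), (6,5), (7,4).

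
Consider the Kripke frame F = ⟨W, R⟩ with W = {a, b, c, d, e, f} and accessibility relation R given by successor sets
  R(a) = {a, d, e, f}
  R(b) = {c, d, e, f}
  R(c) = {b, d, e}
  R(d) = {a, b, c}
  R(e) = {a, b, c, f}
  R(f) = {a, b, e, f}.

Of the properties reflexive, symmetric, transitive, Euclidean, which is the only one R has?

Reflexive: no — b is not related to itself.
Symmetric: yes — every pair in R has its reverse in R.
Transitive: no — a R d and d R b, but not a R b.
Euclidean: no — a R d and a R e, but not d R e.
Only symmetric holds.

symmetric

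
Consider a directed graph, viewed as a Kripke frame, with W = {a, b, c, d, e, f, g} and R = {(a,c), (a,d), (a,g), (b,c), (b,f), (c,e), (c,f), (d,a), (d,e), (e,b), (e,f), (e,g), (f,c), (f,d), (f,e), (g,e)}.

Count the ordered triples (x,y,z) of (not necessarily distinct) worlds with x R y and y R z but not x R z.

31

Enumerating: (a,c,e), (a,c,f), (a,d,a), (a,d,e), (a,g,e), (b,c,e), (b,f,d), (b,f,e), (c,e,b), (c,e,g), (c,f,c), (c,f,d), … and 19 more.
Total: 31.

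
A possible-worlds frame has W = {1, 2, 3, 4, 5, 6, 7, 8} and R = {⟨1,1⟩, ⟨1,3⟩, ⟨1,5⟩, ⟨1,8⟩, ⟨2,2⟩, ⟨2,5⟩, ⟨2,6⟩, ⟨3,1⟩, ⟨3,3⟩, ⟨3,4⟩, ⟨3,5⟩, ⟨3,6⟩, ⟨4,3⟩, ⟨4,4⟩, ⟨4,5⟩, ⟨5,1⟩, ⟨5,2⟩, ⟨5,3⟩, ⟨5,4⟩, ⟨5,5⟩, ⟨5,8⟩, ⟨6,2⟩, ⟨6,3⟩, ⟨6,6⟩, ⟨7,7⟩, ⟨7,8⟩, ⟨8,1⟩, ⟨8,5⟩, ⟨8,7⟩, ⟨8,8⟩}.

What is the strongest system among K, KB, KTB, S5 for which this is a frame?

KTB

Symmetric (axiom B): yes — every pair in R has its reverse in R.
Reflexive (axiom T): yes — every world is R-related to itself.
Euclidean (axiom 5): no — 1 R 3 and 1 R 8, but not 3 R 8.
So F validates K, KB, KTB; S5 would additionally require R to be Euclidean. The strongest is KTB.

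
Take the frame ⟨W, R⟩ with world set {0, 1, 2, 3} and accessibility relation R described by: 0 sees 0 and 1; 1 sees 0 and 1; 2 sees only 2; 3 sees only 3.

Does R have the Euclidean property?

Yes

Euclidean: yes — any two successors of a common world are R-related.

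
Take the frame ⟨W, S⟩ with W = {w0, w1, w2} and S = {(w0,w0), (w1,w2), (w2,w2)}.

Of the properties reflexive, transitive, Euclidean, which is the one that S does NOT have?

reflexive

Reflexive: no — w1 is not related to itself.
Transitive: yes — every two-step S-path is closed by a direct edge.
Euclidean: yes — any two successors of a common world are S-related.
Only reflexive fails.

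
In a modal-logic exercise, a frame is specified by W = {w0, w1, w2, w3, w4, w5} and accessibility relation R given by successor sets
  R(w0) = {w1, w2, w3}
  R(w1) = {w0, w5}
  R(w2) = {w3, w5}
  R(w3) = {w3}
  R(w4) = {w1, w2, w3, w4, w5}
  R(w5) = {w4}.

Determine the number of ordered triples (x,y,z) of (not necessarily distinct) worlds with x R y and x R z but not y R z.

Enumerating: (w0,w1,w1), (w0,w1,w2), (w0,w1,w3), (w0,w2,w1), (w0,w2,w2), (w0,w3,w1), (w0,w3,w2), (w1,w0,w0), (w1,w0,w5), (w1,w5,w0), (w1,w5,w5), (w2,w3,w5), … and 17 more.
Total: 29.

29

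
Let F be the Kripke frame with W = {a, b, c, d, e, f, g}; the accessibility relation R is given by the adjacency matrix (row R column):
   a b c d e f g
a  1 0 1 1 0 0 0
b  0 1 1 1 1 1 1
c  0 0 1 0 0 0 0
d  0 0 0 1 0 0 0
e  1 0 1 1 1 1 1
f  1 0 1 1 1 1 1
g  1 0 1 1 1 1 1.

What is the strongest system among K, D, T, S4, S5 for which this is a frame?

Serial (axiom D): yes — every world has a successor (e.g. a R a).
Reflexive (axiom T): yes — every world is R-related to itself.
Transitive (axiom 4): no — b R e and e R a, but not b R a.
Euclidean (axiom 5): no — a R c and a R d, but not c R d.
So F validates K, D, T; S4 would additionally require R to be transitive. The strongest is T.

T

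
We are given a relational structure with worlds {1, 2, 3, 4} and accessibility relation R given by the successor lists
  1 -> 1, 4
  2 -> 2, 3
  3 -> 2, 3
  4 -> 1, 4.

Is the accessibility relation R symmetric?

Yes

Symmetric: yes — every pair in R has its reverse in R.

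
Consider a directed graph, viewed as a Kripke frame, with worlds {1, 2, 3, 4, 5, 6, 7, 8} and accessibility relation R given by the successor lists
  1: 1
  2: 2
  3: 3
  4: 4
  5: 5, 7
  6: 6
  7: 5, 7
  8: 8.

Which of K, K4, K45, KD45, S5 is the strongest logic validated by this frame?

Transitive (axiom 4): yes — every two-step R-path is closed by a direct edge.
Euclidean (axiom 5): yes — any two successors of a common world are R-related.
Serial (axiom D): yes — every world has a successor (e.g. 1 R 1).
Reflexive (axiom T): yes — every world is R-related to itself.
So F validates K, K4, K45, KD45, S5. The strongest is S5.

S5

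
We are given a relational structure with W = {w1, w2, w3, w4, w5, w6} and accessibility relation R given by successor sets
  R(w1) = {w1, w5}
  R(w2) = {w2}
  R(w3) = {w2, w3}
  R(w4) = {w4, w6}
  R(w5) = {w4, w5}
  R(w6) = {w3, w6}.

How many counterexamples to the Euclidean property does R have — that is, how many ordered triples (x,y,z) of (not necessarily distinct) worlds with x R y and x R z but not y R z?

5

Enumerating: (w1,w5,w1), (w3,w2,w3), (w4,w6,w4), (w5,w4,w5), (w6,w3,w6).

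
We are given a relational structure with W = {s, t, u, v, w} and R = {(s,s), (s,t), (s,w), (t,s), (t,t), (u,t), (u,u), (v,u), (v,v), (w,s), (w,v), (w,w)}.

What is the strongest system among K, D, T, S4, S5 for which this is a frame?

T

Serial (axiom D): yes — every world has a successor (e.g. s R s).
Reflexive (axiom T): yes — every world is R-related to itself.
Transitive (axiom 4): no — s R w and w R v, but not s R v.
Euclidean (axiom 5): no — s R t and s R w, but not t R w.
So F validates K, D, T; S4 would additionally require R to be transitive. The strongest is T.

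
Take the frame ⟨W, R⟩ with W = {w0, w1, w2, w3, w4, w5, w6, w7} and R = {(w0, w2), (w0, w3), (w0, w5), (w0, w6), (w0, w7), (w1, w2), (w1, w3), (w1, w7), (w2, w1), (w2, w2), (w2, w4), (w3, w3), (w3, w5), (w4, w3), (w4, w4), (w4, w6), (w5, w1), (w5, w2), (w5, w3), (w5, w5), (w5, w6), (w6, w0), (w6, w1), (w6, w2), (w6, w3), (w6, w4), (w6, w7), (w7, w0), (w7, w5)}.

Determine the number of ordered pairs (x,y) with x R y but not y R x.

Enumerating: (w0,w2), (w0,w3), (w0,w5), (w1,w3), (w1,w7), (w2,w4), (w4,w3), (w5,w1), (w5,w2), (w5,w6), (w6,w1), (w6,w2), (w6,w3), (w6,w7), (w7,w5).

15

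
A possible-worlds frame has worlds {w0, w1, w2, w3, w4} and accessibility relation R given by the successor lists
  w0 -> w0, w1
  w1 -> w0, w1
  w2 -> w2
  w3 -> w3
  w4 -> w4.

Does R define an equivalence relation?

Yes

Reflexive: yes — every world is R-related to itself.
Symmetric: yes — every pair in R has its reverse in R.
Transitive: yes — every two-step R-path is closed by a direct edge.
So R is an equivalence relation.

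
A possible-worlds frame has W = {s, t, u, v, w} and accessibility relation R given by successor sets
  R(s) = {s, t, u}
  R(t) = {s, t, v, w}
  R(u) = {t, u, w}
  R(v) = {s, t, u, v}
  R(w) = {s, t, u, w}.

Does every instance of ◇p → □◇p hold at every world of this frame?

By correspondence theory, 5 is valid on a frame iff R is Euclidean.
Euclidean: no — s R t and s R u, but not t R u.

No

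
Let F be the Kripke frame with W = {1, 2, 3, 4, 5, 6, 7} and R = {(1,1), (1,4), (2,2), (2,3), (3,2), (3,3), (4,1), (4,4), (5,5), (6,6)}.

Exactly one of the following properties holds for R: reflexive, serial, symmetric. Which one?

Reflexive: no — 7 is not related to itself.
Serial: no — 7 has no R-successor.
Symmetric: yes — every pair in R has its reverse in R.
Only symmetric holds.

symmetric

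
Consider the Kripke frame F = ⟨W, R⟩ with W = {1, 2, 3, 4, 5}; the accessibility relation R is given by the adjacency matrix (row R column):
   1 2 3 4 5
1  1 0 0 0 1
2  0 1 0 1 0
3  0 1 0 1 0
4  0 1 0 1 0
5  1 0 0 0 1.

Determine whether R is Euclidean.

Euclidean: yes — any two successors of a common world are R-related.

Yes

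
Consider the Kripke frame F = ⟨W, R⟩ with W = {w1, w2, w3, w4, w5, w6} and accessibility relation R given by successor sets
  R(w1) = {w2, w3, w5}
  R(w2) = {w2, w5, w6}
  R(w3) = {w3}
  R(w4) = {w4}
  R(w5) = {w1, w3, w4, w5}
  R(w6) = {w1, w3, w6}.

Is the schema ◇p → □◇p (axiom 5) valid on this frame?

No

By correspondence theory, 5 is valid on a frame iff R is Euclidean.
Euclidean: no — w1 R w2 and w1 R w3, but not w2 R w3.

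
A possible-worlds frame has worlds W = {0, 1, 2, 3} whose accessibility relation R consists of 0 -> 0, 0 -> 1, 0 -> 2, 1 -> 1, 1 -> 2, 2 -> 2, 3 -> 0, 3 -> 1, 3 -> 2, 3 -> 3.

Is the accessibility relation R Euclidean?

Euclidean: no — 0 R 2 and 0 R 1, but not 2 R 1.

No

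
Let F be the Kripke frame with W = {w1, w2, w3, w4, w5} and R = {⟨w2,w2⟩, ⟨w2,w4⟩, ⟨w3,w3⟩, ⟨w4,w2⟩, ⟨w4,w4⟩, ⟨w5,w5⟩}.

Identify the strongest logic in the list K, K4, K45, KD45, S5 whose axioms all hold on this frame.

Transitive (axiom 4): yes — every two-step R-path is closed by a direct edge.
Euclidean (axiom 5): yes — any two successors of a common world are R-related.
Serial (axiom D): no — w1 has no R-successor.
Reflexive (axiom T): no — w1 is not related to itself.
So F validates K, K4, K45; KD45 would additionally require R to be serial. The strongest is K45.

K45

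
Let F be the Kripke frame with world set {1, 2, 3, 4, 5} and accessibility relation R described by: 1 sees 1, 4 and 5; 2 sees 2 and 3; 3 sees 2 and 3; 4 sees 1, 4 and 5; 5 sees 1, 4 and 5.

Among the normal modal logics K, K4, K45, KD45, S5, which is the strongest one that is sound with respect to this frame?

S5

Transitive (axiom 4): yes — every two-step R-path is closed by a direct edge.
Euclidean (axiom 5): yes — any two successors of a common world are R-related.
Serial (axiom D): yes — every world has a successor (e.g. 1 R 1).
Reflexive (axiom T): yes — every world is R-related to itself.
So F validates K, K4, K45, KD45, S5. The strongest is S5.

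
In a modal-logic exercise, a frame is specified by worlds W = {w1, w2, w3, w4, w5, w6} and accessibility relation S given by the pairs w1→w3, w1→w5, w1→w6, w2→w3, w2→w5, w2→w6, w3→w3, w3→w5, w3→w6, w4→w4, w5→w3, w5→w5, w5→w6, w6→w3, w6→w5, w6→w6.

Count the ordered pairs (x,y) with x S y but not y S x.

6

Enumerating: (w1,w3), (w1,w5), (w1,w6), (w2,w3), (w2,w5), (w2,w6).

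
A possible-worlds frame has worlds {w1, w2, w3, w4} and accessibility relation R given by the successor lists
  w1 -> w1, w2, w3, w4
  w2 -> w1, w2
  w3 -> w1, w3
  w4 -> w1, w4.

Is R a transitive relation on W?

Transitive: no — w2 R w1 and w1 R w3, but not w2 R w3.

No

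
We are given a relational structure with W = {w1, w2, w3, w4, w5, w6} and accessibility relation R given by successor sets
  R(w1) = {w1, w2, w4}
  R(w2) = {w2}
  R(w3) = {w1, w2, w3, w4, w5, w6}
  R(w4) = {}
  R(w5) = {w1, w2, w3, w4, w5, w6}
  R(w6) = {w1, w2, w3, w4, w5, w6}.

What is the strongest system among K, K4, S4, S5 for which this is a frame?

K4

Transitive (axiom 4): yes — every two-step R-path is closed by a direct edge.
Reflexive (axiom T): no — w4 is not related to itself.
Euclidean (axiom 5): no — w1 R w2 and w1 R w4, but not w2 R w4.
So F validates K, K4; S4 would additionally require R to be reflexive. The strongest is K4.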